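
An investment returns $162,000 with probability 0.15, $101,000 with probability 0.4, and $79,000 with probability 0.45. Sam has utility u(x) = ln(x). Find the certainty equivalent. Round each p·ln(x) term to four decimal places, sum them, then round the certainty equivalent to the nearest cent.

E[u] = 0.15·ln(162000) + 0.4·ln(101000) + 0.45·ln(79000) = 1.7993 + 4.6092 + 5.0747 = 11.4832
CE = e^11.4832 ≈ 97071.20

$97,071.20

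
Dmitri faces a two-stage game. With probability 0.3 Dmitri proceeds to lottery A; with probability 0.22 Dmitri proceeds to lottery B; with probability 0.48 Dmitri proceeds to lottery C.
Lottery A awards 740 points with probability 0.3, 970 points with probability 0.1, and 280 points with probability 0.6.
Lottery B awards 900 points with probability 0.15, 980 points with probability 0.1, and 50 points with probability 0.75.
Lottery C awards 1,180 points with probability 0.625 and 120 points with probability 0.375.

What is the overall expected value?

EV(A) = 0.3 × 740 + 0.1 × 970 + 0.6 × 280 = 222 + 97 + 168 = 487
EV(B) = 0.15 × 900 + 0.1 × 980 + 0.75 × 50 = 135 + 98 + 37.5 = 270.5
EV(C) = 0.625 × 1180 + 0.375 × 120 = 737.5 + 45 = 782.5
Overall = 0.3 × 487 + 0.22 × 270.5 + 0.48 × 782.5 = 146.1 + 59.51 + 375.6 = 581.21

581.21 points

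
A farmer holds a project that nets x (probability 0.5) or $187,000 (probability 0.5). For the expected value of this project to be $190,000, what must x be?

0.5·x + 0.5·187000 = 190000
0.5·x = 190000 − 93500 = 96500
x = 96500 / 0.5 = 193000

x = $193,000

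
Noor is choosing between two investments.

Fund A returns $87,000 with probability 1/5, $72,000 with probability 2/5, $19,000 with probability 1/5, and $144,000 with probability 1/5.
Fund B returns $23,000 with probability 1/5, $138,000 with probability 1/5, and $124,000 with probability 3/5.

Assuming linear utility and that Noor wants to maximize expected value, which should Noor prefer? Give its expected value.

Fund B ($106,600)

Fund A = 1/5 × 87000 + 2/5 × 72000 + 1/5 × 19000 + 1/5 × 144000 = 17400 + 28800 + 3800 + 28800 = 78800
Fund B = 1/5 × 23000 + 1/5 × 138000 + 3/5 × 124000 = 4600 + 27600 + 74400 = 106600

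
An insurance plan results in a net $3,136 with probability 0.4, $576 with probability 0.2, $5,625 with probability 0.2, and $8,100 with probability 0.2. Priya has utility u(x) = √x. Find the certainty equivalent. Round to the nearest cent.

$3,624.04

E[u] = 0.4·√3136 + 0.2·√576 + 0.2·√5625 + 0.2·√8100 = 0.4·56 + 0.2·24 + 0.2·75 + 0.2·90 = 60.2
CE = (60.2)² = 3624.04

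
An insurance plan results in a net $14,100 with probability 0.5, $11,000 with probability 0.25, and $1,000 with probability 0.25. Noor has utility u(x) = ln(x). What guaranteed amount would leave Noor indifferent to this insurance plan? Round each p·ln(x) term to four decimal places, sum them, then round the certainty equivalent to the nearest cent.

E[u] = 0.5·ln(14100) + 0.25·ln(11000) + 0.25·ln(1000) = 4.7770 + 2.3264 + 1.7269 = 8.8303
CE = e^8.8303 ≈ 6838.34

$6,838.34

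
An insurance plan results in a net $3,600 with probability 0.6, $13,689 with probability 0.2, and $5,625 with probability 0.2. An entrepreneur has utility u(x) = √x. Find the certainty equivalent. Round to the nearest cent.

E[u] = 0.6·√3600 + 0.2·√13689 + 0.2·√5625 = 0.6·60 + 0.2·117 + 0.2·75 = 74.4
CE = (74.4)² = 5535.36

$5,535.36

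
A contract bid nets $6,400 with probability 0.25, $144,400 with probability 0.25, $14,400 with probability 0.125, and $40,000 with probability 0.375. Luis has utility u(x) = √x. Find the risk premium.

$12,475

E[u] = 0.25·√6400 + 0.25·√144400 + 0.125·√14400 + 0.375·√40000 = 0.25·80 + 0.25·380 + 0.125·120 + 0.375·200 = 205
CE = (205)² = 42025
Risk premium = EV − CE = 54500 − 42025 = 12475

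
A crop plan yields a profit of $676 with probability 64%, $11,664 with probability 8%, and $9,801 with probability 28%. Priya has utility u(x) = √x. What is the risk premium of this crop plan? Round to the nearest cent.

E[u] = 0.64·√676 + 0.08·√11664 + 0.28·√9801 = 0.64·26 + 0.08·108 + 0.28·99 = 53
CE = (53)² = 2809
Risk premium = EV − CE = 4110.04 − 2809 = 1301.04

$1,301.04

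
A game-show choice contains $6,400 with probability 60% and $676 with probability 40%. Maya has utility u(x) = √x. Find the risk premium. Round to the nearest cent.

$699.84

E[u] = 0.6·√6400 + 0.4·√676 = 0.6·80 + 0.4·26 = 58.4
CE = (58.4)² = 3410.56
Risk premium = EV − CE = 4110.4 − 3410.56 = 699.84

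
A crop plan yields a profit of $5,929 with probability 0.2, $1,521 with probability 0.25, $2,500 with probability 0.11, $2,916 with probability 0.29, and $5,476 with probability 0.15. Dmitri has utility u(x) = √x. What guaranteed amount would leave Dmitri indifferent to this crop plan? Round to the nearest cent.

E[u] = 0.2·√5929 + 0.25·√1521 + 0.11·√2500 + 0.29·√2916 + 0.15·√5476 = 0.2·77 + 0.25·39 + 0.11·50 + 0.29·54 + 0.15·74 = 57.41
CE = (57.41)² = 3295.9081

$3,295.91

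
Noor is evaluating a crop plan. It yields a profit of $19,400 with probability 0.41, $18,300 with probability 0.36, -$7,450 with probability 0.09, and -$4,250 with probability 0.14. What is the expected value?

$13,276.50

EV = 0.41 × 19400 + 0.36 × 18300 + 0.09 × (-7450) + 0.14 × (-4250) = 7954 + 6588 − 670.5 − 595 = 13276.5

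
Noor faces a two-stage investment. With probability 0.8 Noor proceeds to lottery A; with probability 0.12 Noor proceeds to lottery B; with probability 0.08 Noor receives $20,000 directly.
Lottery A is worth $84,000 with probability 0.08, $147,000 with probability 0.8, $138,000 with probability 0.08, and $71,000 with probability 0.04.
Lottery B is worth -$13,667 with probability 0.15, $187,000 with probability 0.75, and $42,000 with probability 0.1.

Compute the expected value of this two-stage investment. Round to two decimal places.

EV(A) = 0.08 × 84000 + 0.8 × 147000 + 0.08 × 138000 + 0.04 × 71000 = 6720 + 117600 + 11040 + 2840 = 138200
EV(B) = 0.15 × (-13667) + 0.75 × 187000 + 0.1 × 42000 = -2050.05 + 140250 + 4200 = 142399.95
Branch C: 20000 (certain)
Overall = 0.8 × 138200 + 0.12 × 142399.95 + 0.08 × 20000 = 110560 + 17087.994 + 1600 = 129247.994

$129,247.99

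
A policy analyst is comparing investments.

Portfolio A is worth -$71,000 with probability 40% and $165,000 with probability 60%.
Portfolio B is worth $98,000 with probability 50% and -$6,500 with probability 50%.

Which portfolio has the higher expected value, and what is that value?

Portfolio A ($70,600)

Portfolio A = 0.4 × (-71000) + 0.6 × 165000 = -28400 + 99000 = 70600
Portfolio B = 0.5 × 98000 + 0.5 × (-6500) = 49000 − 3250 = 45750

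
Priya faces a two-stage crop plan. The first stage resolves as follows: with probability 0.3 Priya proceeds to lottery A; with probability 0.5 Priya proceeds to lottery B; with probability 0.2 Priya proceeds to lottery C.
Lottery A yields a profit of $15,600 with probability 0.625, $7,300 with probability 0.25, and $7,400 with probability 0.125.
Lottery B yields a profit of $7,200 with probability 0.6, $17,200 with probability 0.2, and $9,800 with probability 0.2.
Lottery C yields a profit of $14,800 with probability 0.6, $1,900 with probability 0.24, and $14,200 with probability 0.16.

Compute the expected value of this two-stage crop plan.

$10,931.60

EV(A) = 0.625 × 15600 + 0.25 × 7300 + 0.125 × 7400 = 9750 + 1825 + 925 = 12500
EV(B) = 0.6 × 7200 + 0.2 × 17200 + 0.2 × 9800 = 4320 + 3440 + 1960 = 9720
EV(C) = 0.6 × 14800 + 0.24 × 1900 + 0.16 × 14200 = 8880 + 456 + 2272 = 11608
Overall = 0.3 × 12500 + 0.5 × 9720 + 0.2 × 11608 = 3750 + 4860 + 2321.6 = 10931.6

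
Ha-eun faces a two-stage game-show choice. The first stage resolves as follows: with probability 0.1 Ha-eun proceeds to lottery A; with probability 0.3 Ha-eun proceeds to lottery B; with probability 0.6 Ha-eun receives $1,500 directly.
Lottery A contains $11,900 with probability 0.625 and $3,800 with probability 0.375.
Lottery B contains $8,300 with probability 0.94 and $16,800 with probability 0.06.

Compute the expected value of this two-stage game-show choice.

$4,429.25

EV(A) = 0.625 × 11900 + 0.375 × 3800 = 7437.5 + 1425 = 8862.5
EV(B) = 0.94 × 8300 + 0.06 × 16800 = 7802 + 1008 = 8810
Branch C: 1500 (certain)
Overall = 0.1 × 8862.5 + 0.3 × 8810 + 0.6 × 1500 = 886.25 + 2643 + 900 = 4429.25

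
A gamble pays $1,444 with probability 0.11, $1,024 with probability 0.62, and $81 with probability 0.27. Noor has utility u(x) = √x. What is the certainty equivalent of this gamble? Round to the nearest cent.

$699.60

E[u] = 0.11·√1444 + 0.62·√1024 + 0.27·√81 = 0.11·38 + 0.62·32 + 0.27·9 = 26.45
CE = (26.45)² = 699.6025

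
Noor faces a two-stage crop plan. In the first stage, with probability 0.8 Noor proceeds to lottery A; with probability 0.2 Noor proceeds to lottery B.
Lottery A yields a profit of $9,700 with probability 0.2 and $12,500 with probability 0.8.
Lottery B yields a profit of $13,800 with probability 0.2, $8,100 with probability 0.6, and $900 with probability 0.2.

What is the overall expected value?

EV(A) = 0.2 × 9700 + 0.8 × 12500 = 1940 + 10000 = 11940
EV(B) = 0.2 × 13800 + 0.6 × 8100 + 0.2 × 900 = 2760 + 4860 + 180 = 7800
Overall = 0.8 × 11940 + 0.2 × 7800 = 9552 + 1560 = 11112

$11,112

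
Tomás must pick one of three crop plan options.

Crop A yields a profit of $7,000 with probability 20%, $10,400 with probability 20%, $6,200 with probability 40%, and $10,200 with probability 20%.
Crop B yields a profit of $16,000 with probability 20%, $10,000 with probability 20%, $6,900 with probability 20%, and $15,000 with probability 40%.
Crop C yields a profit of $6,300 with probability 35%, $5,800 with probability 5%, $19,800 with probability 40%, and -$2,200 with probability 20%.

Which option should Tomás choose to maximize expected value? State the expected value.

Crop B ($12,580)

Crop A = 0.2 × 7000 + 0.2 × 10400 + 0.4 × 6200 + 0.2 × 10200 = 1400 + 2080 + 2480 + 2040 = 8000
Crop B = 0.2 × 16000 + 0.2 × 10000 + 0.2 × 6900 + 0.4 × 15000 = 3200 + 2000 + 1380 + 6000 = 12580
Crop C = 0.35 × 6300 + 0.05 × 5800 + 0.4 × 19800 + 0.2 × (-2200) = 2205 + 290 + 7920 − 440 = 9975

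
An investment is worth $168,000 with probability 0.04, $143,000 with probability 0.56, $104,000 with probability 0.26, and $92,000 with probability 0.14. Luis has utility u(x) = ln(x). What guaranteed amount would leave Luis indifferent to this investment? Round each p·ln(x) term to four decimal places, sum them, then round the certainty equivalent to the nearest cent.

$124,554.67

E[u] = 0.04·ln(168000) + 0.56·ln(143000) + 0.26·ln(104000) + 0.14·ln(92000) = 0.4813 + 6.6475 + 3.0036 + 1.6001 = 11.7325
CE = e^11.7325 ≈ 124554.67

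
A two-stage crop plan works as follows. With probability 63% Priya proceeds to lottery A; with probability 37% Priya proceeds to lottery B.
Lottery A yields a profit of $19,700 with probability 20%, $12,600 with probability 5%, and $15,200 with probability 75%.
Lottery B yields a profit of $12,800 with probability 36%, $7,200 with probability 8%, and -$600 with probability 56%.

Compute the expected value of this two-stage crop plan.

$11,854.86

EV(A) = 0.2 × 19700 + 0.05 × 12600 + 0.75 × 15200 = 3940 + 630 + 11400 = 15970
EV(B) = 0.36 × 12800 + 0.08 × 7200 + 0.56 × (-600) = 4608 + 576 − 336 = 4848
Overall = 0.63 × 15970 + 0.37 × 4848 = 10061.1 + 1793.76 = 11854.86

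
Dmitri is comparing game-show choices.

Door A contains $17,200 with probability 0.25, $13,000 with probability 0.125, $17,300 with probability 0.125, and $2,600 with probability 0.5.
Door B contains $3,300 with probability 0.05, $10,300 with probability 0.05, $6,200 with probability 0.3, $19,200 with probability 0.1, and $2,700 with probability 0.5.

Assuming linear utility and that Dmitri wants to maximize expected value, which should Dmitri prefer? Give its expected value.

Door A = 0.25 × 17200 + 0.125 × 13000 + 0.125 × 17300 + 0.5 × 2600 = 4300 + 1625 + 2162.5 + 1300 = 9387.5
Door B = 0.05 × 3300 + 0.05 × 10300 + 0.3 × 6200 + 0.1 × 19200 + 0.5 × 2700 = 165 + 515 + 1860 + 1920 + 1350 = 5810

Door A ($9,387.50)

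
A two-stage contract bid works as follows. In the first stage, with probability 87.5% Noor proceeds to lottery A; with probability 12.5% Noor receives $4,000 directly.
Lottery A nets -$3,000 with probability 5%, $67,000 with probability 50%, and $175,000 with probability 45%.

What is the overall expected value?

$98,587.50

EV(A) = 0.05 × (-3000) + 0.5 × 67000 + 0.45 × 175000 = -150 + 33500 + 78750 = 112100
Branch B: 4000 (certain)
Overall = 0.875 × 112100 + 0.125 × 4000 = 98087.5 + 500 = 98587.5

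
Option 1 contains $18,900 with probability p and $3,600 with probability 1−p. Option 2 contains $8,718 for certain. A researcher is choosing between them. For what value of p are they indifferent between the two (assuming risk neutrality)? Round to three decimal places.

p·18900 + (1−p)·3600 = 8718
15300p + 3600 = 8718
p = (8718 − 3600) / 15300

p = 0.335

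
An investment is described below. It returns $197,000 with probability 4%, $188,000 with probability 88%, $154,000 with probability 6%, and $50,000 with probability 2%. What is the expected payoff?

$183,560

EV = 0.04 × 197000 + 0.88 × 188000 + 0.06 × 154000 + 0.02 × 50000 = 7880 + 165440 + 9240 + 1000 = 183560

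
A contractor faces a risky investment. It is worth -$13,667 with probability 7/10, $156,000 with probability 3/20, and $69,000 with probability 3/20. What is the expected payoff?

EV = 7/10 × (-13667) + 3/20 × 156000 + 3/20 × 69000 = -9566.9 + 23400 + 10350 = 24183.1

$24,183.10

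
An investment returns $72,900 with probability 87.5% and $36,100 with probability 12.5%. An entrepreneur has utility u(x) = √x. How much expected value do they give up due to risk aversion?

$700

E[u] = 0.875·√72900 + 0.125·√36100 = 0.875·270 + 0.125·190 = 260
CE = (260)² = 67600
Risk premium = EV − CE = 68300 − 67600 = 700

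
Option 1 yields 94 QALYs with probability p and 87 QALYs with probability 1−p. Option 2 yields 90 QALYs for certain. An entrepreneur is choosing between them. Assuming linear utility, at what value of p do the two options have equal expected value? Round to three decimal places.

p = 0.429

p·94 + (1−p)·87 = 90
7p + 87 = 90
p = (90 − 87) / 7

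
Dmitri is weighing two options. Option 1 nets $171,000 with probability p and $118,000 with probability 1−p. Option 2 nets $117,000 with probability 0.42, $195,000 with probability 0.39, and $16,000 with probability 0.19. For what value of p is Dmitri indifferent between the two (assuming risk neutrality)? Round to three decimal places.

p = 0.193

EV(Option 2) = 0.42 × 117000 + 0.39 × 195000 + 0.19 × 16000 = 49140 + 76050 + 3040 = 128230
p·171000 + (1−p)·118000 = 128230
53000p + 118000 = 128230
p = (128230 − 118000) / 53000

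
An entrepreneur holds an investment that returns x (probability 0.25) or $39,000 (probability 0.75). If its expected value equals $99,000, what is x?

x = $279,000

0.25·x + 0.75·39000 = 99000
0.25·x = 99000 − 29250 = 69750
x = 69750 / 0.25 = 279000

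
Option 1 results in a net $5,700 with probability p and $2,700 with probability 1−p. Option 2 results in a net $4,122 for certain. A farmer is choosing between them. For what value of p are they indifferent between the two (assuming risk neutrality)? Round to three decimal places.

p·5700 + (1−p)·2700 = 4122
3000p + 2700 = 4122
p = (4122 − 2700) / 3000

p = 0.474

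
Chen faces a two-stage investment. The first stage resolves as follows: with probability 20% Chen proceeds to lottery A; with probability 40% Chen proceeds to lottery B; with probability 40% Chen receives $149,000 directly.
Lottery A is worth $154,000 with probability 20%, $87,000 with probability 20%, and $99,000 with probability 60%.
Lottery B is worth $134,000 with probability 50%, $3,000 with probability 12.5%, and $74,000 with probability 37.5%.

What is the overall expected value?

$119,170

EV(A) = 0.2 × 154000 + 0.2 × 87000 + 0.6 × 99000 = 30800 + 17400 + 59400 = 107600
EV(B) = 0.5 × 134000 + 0.125 × 3000 + 0.375 × 74000 = 67000 + 375 + 27750 = 95125
Branch C: 149000 (certain)
Overall = 0.2 × 107600 + 0.4 × 95125 + 0.4 × 149000 = 21520 + 38050 + 59600 = 119170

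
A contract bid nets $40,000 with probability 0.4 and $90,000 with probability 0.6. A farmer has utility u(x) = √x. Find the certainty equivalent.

E[u] = 0.4·√40000 + 0.6·√90000 = 0.4·200 + 0.6·300 = 260
CE = (260)² = 67600

$67,600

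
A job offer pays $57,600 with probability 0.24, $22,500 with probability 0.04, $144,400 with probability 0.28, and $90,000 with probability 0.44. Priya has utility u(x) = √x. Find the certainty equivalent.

$91,204

E[u] = 0.24·√57600 + 0.04·√22500 + 0.28·√144400 + 0.44·√90000 = 0.24·240 + 0.04·150 + 0.28·380 + 0.44·300 = 302
CE = (302)² = 91204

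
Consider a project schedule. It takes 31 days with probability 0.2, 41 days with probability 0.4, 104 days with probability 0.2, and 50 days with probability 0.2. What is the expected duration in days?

53.4 days

EV = 0.2 × 31 + 0.4 × 41 + 0.2 × 104 + 0.2 × 50 = 6.2 + 16.4 + 20.8 + 10 = 53.4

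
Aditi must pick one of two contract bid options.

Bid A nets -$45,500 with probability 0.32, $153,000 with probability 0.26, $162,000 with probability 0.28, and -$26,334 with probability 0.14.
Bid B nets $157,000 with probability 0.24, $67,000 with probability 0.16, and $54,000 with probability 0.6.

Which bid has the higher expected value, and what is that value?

Bid A = 0.32 × (-45500) + 0.26 × 153000 + 0.28 × 162000 + 0.14 × (-26334) = -14560 + 39780 + 45360 − 3686.76 = 66893.24
Bid B = 0.24 × 157000 + 0.16 × 67000 + 0.6 × 54000 = 37680 + 10720 + 32400 = 80800

Bid B ($80,800)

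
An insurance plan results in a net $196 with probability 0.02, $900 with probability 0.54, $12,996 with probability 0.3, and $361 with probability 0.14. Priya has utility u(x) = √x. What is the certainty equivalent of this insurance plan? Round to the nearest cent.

E[u] = 0.02·√196 + 0.54·√900 + 0.3·√12996 + 0.14·√361 = 0.02·14 + 0.54·30 + 0.3·114 + 0.14·19 = 53.34
CE = (53.34)² = 2845.1556

$2,845.16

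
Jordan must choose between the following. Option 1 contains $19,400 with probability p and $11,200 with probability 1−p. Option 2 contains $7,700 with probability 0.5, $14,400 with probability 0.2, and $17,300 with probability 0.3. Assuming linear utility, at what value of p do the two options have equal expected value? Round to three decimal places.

p = 0.088

EV(Option 2) = 0.5 × 7700 + 0.2 × 14400 + 0.3 × 17300 = 3850 + 2880 + 5190 = 11920
p·19400 + (1−p)·11200 = 11920
8200p + 11200 = 11920
p = (11920 − 11200) / 8200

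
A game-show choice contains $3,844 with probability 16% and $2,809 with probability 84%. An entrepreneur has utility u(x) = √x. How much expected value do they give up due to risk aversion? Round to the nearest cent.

$10.89

E[u] = 0.16·√3844 + 0.84·√2809 = 0.16·62 + 0.84·53 = 54.44
CE = (54.44)² = 2963.7136
Risk premium = EV − CE = 2974.6 − 2963.7136 = 10.8864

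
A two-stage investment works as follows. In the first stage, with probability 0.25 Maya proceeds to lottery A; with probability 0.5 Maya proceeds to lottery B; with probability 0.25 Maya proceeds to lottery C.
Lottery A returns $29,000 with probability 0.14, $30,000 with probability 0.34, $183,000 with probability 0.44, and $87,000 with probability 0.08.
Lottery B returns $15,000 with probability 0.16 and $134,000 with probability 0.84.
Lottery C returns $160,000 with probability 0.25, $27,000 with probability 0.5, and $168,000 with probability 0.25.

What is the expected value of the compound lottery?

$106,790

EV(A) = 0.14 × 29000 + 0.34 × 30000 + 0.44 × 183000 + 0.08 × 87000 = 4060 + 10200 + 80520 + 6960 = 101740
EV(B) = 0.16 × 15000 + 0.84 × 134000 = 2400 + 112560 = 114960
EV(C) = 0.25 × 160000 + 0.5 × 27000 + 0.25 × 168000 = 40000 + 13500 + 42000 = 95500
Overall = 0.25 × 101740 + 0.5 × 114960 + 0.25 × 95500 = 25435 + 57480 + 23875 = 106790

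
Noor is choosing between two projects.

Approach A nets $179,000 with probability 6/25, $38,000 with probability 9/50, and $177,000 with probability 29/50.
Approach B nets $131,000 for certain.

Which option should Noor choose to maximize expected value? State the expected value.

Approach A = 6/25 × 179000 + 9/50 × 38000 + 29/50 × 177000 = 42960 + 6840 + 102660 = 152460
Approach B: 131000 (certain)

Approach A ($152,460)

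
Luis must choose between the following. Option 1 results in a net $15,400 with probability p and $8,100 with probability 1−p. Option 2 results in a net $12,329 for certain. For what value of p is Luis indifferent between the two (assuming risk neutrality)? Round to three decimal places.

p·15400 + (1−p)·8100 = 12329
7300p + 8100 = 12329
p = (12329 − 8100) / 7300

p = 0.579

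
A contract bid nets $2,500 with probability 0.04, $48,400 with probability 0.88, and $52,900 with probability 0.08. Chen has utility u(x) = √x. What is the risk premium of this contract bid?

E[u] = 0.04·√2500 + 0.88·√48400 + 0.08·√52900 = 0.04·50 + 0.88·220 + 0.08·230 = 214
CE = (214)² = 45796
Risk premium = EV − CE = 46924 − 45796 = 1128

$1,128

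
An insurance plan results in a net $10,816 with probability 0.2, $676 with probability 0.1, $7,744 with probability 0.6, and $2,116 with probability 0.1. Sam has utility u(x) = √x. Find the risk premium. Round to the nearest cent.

E[u] = 0.2·√10816 + 0.1·√676 + 0.6·√7744 + 0.1·√2116 = 0.2·104 + 0.1·26 + 0.6·88 + 0.1·46 = 80.8
CE = (80.8)² = 6528.64
Risk premium = EV − CE = 7088.8 − 6528.64 = 560.16

$560.16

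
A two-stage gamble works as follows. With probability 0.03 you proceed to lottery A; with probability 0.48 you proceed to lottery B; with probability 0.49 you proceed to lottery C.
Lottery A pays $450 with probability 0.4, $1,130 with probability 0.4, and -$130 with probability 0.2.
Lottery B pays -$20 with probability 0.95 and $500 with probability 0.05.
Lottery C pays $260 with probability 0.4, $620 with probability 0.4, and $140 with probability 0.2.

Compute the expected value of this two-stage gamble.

EV(A) = 0.4 × 450 + 0.4 × 1130 + 0.2 × (-130) = 180 + 452 − 26 = 606
EV(B) = 0.95 × (-20) + 0.05 × 500 = -19 + 25 = 6
EV(C) = 0.4 × 260 + 0.4 × 620 + 0.2 × 140 = 104 + 248 + 28 = 380
Overall = 0.03 × 606 + 0.48 × 6 + 0.49 × 380 = 18.18 + 2.88 + 186.2 = 207.26

$207.26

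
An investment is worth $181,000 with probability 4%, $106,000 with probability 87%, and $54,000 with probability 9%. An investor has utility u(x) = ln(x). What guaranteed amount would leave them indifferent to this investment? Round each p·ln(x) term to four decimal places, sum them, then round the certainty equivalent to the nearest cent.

E[u] = 0.04·ln(181000) + 0.87·ln(106000) + 0.09·ln(54000) = 0.4843 + 10.0669 + 0.9807 = 11.5319
CE = e^11.5319 ≈ 101915.57

$101,915.57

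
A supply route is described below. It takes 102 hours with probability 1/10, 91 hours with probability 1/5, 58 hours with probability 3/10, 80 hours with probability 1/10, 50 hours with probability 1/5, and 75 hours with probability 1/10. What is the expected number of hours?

71.3 hours

EV = 1/10 × 102 + 1/5 × 91 + 3/10 × 58 + 1/10 × 80 + 1/5 × 50 + 1/10 × 75 = 10.2 + 18.2 + 17.4 + 8 + 10 + 7.5 = 71.3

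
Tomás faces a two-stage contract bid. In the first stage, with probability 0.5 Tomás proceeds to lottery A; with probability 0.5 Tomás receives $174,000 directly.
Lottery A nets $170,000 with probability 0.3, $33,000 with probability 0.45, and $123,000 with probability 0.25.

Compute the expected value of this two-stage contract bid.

EV(A) = 0.3 × 170000 + 0.45 × 33000 + 0.25 × 123000 = 51000 + 14850 + 30750 = 96600
Branch B: 174000 (certain)
Overall = 0.5 × 96600 + 0.5 × 174000 = 48300 + 87000 = 135300

$135,300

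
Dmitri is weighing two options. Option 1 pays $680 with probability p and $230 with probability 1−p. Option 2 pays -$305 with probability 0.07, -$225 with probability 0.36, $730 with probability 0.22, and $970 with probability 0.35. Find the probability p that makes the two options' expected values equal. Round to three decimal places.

EV(Option 2) = 0.07 × (-305) + 0.36 × (-225) + 0.22 × 730 + 0.35 × 970 = -21.35 − 81 + 160.6 + 339.5 = 397.75
p·680 + (1−p)·230 = 397.75
450p + 230 = 397.75
p = (397.75 − 230) / 450

p = 0.373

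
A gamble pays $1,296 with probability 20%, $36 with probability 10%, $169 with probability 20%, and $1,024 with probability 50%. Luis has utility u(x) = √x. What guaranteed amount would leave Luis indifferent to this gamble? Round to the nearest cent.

E[u] = 0.2·√1296 + 0.1·√36 + 0.2·√169 + 0.5·√1024 = 0.2·36 + 0.1·6 + 0.2·13 + 0.5·32 = 26.4
CE = (26.4)² = 696.96

$696.96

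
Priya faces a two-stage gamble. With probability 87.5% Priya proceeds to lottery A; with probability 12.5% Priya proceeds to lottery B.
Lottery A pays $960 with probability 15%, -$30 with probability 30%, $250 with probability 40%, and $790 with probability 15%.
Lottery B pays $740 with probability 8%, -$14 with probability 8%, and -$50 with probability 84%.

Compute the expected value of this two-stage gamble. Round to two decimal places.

$311.32

EV(A) = 0.15 × 960 + 0.3 × (-30) + 0.4 × 250 + 0.15 × 790 = 144 − 9 + 100 + 118.5 = 353.5
EV(B) = 0.08 × 740 + 0.08 × (-14) + 0.84 × (-50) = 59.2 − 1.12 − 42 = 16.08
Overall = 0.875 × 353.5 + 0.125 × 16.08 = 309.3125 + 2.01 = 311.3225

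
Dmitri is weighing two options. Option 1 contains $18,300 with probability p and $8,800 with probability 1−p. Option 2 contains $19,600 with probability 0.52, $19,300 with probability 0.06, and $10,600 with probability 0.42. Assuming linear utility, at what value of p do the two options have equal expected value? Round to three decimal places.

EV(Option 2) = 0.52 × 19600 + 0.06 × 19300 + 0.42 × 10600 = 10192 + 1158 + 4452 = 15802
p·18300 + (1−p)·8800 = 15802
9500p + 8800 = 15802
p = (15802 − 8800) / 9500

p = 0.737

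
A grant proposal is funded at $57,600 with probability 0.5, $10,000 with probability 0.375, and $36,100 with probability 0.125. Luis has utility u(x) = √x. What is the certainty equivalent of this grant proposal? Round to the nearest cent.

$32,851.56

E[u] = 0.5·√57600 + 0.375·√10000 + 0.125·√36100 = 0.5·240 + 0.375·100 + 0.125·190 = 181.25
CE = (181.25)² = 32851.5625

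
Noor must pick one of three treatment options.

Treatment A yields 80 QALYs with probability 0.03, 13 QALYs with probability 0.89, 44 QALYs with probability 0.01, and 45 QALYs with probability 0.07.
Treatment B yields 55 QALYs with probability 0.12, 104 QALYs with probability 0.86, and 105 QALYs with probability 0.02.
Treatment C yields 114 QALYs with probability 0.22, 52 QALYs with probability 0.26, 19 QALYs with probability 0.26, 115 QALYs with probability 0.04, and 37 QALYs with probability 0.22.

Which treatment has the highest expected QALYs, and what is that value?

Treatment B (98.14 QALYs)

Treatment A = 0.03 × 80 + 0.89 × 13 + 0.01 × 44 + 0.07 × 45 = 2.4 + 11.57 + 0.44 + 3.15 = 17.56
Treatment B = 0.12 × 55 + 0.86 × 104 + 0.02 × 105 = 6.6 + 89.44 + 2.1 = 98.14
Treatment C = 0.22 × 114 + 0.26 × 52 + 0.26 × 19 + 0.04 × 115 + 0.22 × 37 = 25.08 + 13.52 + 4.94 + 4.6 + 8.14 = 56.28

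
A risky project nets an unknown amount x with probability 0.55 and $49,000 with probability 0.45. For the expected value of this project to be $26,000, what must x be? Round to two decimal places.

0.55·x + 0.45·49000 = 26000
0.55·x = 26000 − 22050 = 3950
x = 3950 / 0.55 = 7181.8182

x = $7,181.82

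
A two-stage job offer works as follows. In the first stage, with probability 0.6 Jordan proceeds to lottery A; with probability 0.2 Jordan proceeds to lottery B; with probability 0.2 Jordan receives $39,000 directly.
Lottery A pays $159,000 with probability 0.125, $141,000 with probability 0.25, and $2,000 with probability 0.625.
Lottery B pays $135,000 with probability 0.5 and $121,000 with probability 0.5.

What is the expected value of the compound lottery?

$67,225

EV(A) = 0.125 × 159000 + 0.25 × 141000 + 0.625 × 2000 = 19875 + 35250 + 1250 = 56375
EV(B) = 0.5 × 135000 + 0.5 × 121000 = 67500 + 60500 = 128000
Branch C: 39000 (certain)
Overall = 0.6 × 56375 + 0.2 × 128000 + 0.2 × 39000 = 33825 + 25600 + 7800 = 67225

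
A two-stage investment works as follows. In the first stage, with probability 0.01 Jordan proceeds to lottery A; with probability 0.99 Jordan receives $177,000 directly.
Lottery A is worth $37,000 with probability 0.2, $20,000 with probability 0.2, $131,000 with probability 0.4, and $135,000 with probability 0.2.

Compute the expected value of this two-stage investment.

EV(A) = 0.2 × 37000 + 0.2 × 20000 + 0.4 × 131000 + 0.2 × 135000 = 7400 + 4000 + 52400 + 27000 = 90800
Branch B: 177000 (certain)
Overall = 0.01 × 90800 + 0.99 × 177000 = 908 + 175230 = 176138

$176,138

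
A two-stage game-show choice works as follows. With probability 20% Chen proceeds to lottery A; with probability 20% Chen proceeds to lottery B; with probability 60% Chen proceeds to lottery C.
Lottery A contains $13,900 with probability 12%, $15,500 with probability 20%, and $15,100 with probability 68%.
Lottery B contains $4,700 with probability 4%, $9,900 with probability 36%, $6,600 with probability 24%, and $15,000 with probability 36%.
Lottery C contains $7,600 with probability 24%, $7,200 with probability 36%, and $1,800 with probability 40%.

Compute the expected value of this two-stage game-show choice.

$8,236

EV(A) = 0.12 × 13900 + 0.2 × 15500 + 0.68 × 15100 = 1668 + 3100 + 10268 = 15036
EV(B) = 0.04 × 4700 + 0.36 × 9900 + 0.24 × 6600 + 0.36 × 15000 = 188 + 3564 + 1584 + 5400 = 10736
EV(C) = 0.24 × 7600 + 0.36 × 7200 + 0.4 × 1800 = 1824 + 2592 + 720 = 5136
Overall = 0.2 × 15036 + 0.2 × 10736 + 0.6 × 5136 = 3007.2 + 2147.2 + 3081.6 = 8236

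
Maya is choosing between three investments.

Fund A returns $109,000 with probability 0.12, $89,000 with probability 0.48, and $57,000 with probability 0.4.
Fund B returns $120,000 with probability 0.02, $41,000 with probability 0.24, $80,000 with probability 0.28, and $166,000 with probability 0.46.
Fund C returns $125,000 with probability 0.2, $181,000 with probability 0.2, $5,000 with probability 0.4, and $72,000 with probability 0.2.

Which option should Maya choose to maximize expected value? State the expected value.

Fund A = 0.12 × 109000 + 0.48 × 89000 + 0.4 × 57000 = 13080 + 42720 + 22800 = 78600
Fund B = 0.02 × 120000 + 0.24 × 41000 + 0.28 × 80000 + 0.46 × 166000 = 2400 + 9840 + 22400 + 76360 = 111000
Fund C = 0.2 × 125000 + 0.2 × 181000 + 0.4 × 5000 + 0.2 × 72000 = 25000 + 36200 + 2000 + 14400 = 77600

Fund B ($111,000)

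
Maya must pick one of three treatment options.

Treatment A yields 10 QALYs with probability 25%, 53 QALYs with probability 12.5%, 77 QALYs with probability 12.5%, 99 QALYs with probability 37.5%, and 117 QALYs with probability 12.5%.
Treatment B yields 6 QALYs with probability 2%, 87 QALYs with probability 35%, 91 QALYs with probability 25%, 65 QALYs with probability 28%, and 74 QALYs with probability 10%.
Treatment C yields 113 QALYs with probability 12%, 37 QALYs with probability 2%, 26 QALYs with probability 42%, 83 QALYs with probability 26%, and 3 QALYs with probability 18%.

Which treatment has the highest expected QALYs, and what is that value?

Treatment B (78.92 QALYs)

Treatment A = 0.25 × 10 + 0.125 × 53 + 0.125 × 77 + 0.375 × 99 + 0.125 × 117 = 2.5 + 6.625 + 9.625 + 37.125 + 14.625 = 70.5
Treatment B = 0.02 × 6 + 0.35 × 87 + 0.25 × 91 + 0.28 × 65 + 0.1 × 74 = 0.12 + 30.45 + 22.75 + 18.2 + 7.4 = 78.92
Treatment C = 0.12 × 113 + 0.02 × 37 + 0.42 × 26 + 0.26 × 83 + 0.18 × 3 = 13.56 + 0.74 + 10.92 + 21.58 + 0.54 = 47.34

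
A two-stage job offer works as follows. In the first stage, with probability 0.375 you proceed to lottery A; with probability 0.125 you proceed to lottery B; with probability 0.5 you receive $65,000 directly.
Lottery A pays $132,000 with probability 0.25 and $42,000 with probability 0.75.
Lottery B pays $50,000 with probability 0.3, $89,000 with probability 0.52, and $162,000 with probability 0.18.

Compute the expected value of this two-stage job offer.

EV(A) = 0.25 × 132000 + 0.75 × 42000 = 33000 + 31500 = 64500
EV(B) = 0.3 × 50000 + 0.52 × 89000 + 0.18 × 162000 = 15000 + 46280 + 29160 = 90440
Branch C: 65000 (certain)
Overall = 0.375 × 64500 + 0.125 × 90440 + 0.5 × 65000 = 24187.5 + 11305 + 32500 = 67992.5

$67,992.50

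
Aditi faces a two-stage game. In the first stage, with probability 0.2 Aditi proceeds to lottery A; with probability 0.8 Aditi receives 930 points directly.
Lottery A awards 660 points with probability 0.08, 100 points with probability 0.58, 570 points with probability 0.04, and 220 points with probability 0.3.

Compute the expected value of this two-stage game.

783.92 points

EV(A) = 0.08 × 660 + 0.58 × 100 + 0.04 × 570 + 0.3 × 220 = 52.8 + 58 + 22.8 + 66 = 199.6
Branch B: 930 (certain)
Overall = 0.2 × 199.6 + 0.8 × 930 = 39.92 + 744 = 783.92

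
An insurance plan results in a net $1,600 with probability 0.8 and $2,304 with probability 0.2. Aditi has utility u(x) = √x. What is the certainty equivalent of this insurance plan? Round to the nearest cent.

E[u] = 0.8·√1600 + 0.2·√2304 = 0.8·40 + 0.2·48 = 41.6
CE = (41.6)² = 1730.56

$1,730.56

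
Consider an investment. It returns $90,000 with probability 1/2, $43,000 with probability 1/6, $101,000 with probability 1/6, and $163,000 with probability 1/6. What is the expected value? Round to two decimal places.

EV = 1/2 × 90000 + 1/6 × 43000 + 1/6 × 101000 + 1/6 × 163000 = 45000 + 7166.6667 + 16833.3333 + 27166.6667 = 96166.6667

$96,166.67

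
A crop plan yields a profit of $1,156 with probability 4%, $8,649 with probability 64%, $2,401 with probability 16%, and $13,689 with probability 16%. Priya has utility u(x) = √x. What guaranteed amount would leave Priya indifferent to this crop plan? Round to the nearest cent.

E[u] = 0.04·√1156 + 0.64·√8649 + 0.16·√2401 + 0.16·√13689 = 0.04·34 + 0.64·93 + 0.16·49 + 0.16·117 = 87.44
CE = (87.44)² = 7645.7536

$7,645.75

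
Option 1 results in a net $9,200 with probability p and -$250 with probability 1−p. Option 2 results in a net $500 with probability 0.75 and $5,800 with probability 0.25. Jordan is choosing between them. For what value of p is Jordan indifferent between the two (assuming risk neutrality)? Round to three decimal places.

p = 0.220

EV(Option 2) = 0.75 × 500 + 0.25 × 5800 = 375 + 1450 = 1825
p·9200 + (1−p)·(-250) = 1825
9450p − 250 = 1825
p = (1825 + 250) / 9450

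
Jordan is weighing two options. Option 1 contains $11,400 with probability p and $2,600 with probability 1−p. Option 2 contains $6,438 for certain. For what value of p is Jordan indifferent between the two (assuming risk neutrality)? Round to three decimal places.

p·11400 + (1−p)·2600 = 6438
8800p + 2600 = 6438
p = (6438 − 2600) / 8800

p = 0.436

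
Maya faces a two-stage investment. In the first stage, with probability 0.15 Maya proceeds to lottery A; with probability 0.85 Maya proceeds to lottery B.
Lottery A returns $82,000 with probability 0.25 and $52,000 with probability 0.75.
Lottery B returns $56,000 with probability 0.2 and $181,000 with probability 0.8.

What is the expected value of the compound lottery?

EV(A) = 0.25 × 82000 + 0.75 × 52000 = 20500 + 39000 = 59500
EV(B) = 0.2 × 56000 + 0.8 × 181000 = 11200 + 144800 = 156000
Overall = 0.15 × 59500 + 0.85 × 156000 = 8925 + 132600 = 141525

$141,525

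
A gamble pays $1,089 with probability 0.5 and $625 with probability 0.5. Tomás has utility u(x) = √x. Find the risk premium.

E[u] = 0.5·√1089 + 0.5·√625 = 0.5·33 + 0.5·25 = 29
CE = (29)² = 841
Risk premium = EV − CE = 857 − 841 = 16

$16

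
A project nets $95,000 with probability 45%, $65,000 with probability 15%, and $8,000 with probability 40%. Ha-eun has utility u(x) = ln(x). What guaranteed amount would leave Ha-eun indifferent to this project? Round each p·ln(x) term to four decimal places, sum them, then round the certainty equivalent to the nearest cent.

$33,352.90

E[u] = 0.45·ln(95000) + 0.15·ln(65000) + 0.4·ln(8000) = 5.1577 + 1.6623 + 3.5949 = 10.4149
CE = e^10.4149 ≈ 33352.90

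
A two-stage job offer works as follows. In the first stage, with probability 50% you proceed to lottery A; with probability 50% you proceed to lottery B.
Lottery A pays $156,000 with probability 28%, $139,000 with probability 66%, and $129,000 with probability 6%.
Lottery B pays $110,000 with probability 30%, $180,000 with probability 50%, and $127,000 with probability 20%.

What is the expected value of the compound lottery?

EV(A) = 0.28 × 156000 + 0.66 × 139000 + 0.06 × 129000 = 43680 + 91740 + 7740 = 143160
EV(B) = 0.3 × 110000 + 0.5 × 180000 + 0.2 × 127000 = 33000 + 90000 + 25400 = 148400
Overall = 0.5 × 143160 + 0.5 × 148400 = 71580 + 74200 = 145780

$145,780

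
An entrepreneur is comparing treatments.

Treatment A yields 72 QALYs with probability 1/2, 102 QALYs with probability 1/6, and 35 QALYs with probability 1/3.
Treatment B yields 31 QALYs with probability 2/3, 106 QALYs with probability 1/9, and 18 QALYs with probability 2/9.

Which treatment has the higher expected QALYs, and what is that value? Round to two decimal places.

Treatment A (64.67 QALYs)

Treatment A = 1/2 × 72 + 1/6 × 102 + 1/3 × 35 = 36 + 17 + 11.6667 = 64.6667
Treatment B = 2/3 × 31 + 1/9 × 106 + 2/9 × 18 = 20.6667 + 11.7778 + 4 = 36.4444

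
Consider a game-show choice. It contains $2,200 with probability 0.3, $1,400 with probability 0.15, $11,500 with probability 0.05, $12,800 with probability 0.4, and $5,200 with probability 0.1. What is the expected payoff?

$7,085

EV = 0.3 × 2200 + 0.15 × 1400 + 0.05 × 11500 + 0.4 × 12800 + 0.1 × 5200 = 660 + 210 + 575 + 5120 + 520 = 7085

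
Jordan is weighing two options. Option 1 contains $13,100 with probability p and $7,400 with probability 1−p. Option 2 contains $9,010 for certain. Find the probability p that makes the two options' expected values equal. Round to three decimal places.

p·13100 + (1−p)·7400 = 9010
5700p + 7400 = 9010
p = (9010 − 7400) / 5700

p = 0.282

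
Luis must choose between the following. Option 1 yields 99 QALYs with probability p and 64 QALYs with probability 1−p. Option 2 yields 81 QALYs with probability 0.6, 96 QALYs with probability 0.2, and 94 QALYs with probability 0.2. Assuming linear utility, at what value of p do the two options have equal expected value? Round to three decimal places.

EV(Option 2) = 0.6 × 81 + 0.2 × 96 + 0.2 × 94 = 48.6 + 19.2 + 18.8 = 86.6
p·99 + (1−p)·64 = 86.6
35p + 64 = 86.6
p = (86.6 − 64) / 35

p = 0.646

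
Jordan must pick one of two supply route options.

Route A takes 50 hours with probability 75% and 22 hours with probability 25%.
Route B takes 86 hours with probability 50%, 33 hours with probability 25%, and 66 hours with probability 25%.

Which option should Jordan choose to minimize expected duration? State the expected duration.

Route A = 0.75 × 50 + 0.25 × 22 = 37.5 + 5.5 = 43
Route B = 0.5 × 86 + 0.25 × 33 + 0.25 × 66 = 43 + 8.25 + 16.5 = 67.75

Route A (43 hours)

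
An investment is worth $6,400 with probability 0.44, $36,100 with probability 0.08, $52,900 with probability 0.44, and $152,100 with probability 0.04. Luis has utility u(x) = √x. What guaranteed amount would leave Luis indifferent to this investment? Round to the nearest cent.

E[u] = 0.44·√6400 + 0.08·√36100 + 0.44·√52900 + 0.04·√152100 = 0.44·80 + 0.08·190 + 0.44·230 + 0.04·390 = 167.2
CE = (167.2)² = 27955.84

$27,955.84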